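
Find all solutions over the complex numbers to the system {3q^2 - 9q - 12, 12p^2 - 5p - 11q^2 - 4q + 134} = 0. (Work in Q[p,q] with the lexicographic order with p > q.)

{(5/24 - sqrt(6071)*I/24, -1), (5/24 + sqrt(6071)*I/24, -1), (-2, 4), (29/12, 4)}

Compute a lex Gröbner basis by Buchberger's algorithm.
f_1 = 3q^2 - 9q - 12, LT = q^2.
f_2 = 12p^2 - 5p - 11q^2 - 4q + 134, LT = p^2.

S(f_1,f_2): leading monomials are coprime, so the S-polynomial reduces to 0 (Buchberger's first criterion).
Every S-polynomial of the final basis reduces to 0, so we have a Gröbner basis.
Inter-reduce: drop elements whose leading term is divisible by another's, tail-reduce, and make monic.
Reduced Gröbner basis: {p^2 - 5/12p - 37/12q + 15/2, q^2 - 3q - 4}.

A lex Gröbner basis eliminates variables successively. Here q^2 - 3q - 4 depends only on q, with roots {-1, 4}; lifting each root through the earlier basis elements recovers the full solutions.
  q = -1: the earlier basis element becomes p^2 - 5/12p + 127/12 = 0, giving p = 5/24 - sqrt(6071)*I/24, 5/24 + sqrt(6071)*I/24 — points (5/24 - sqrt(6071)*I/24, -1), (5/24 + sqrt(6071)*I/24, -1).
  q = 4: the earlier basis element becomes p^2 - 5/12p - 29/6 = 0, giving p = -2, 29/12 — points (-2, 4), (29/12, 4).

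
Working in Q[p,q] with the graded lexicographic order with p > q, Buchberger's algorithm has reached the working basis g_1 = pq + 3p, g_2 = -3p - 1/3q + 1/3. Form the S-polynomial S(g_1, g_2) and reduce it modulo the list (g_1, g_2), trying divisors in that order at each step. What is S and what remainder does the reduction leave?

lcm(LM(g_1), LM(g_2)) = pq.
S = (lcm/LT(g_1))·g_1 − (lcm/LT(g_2))·g_2 = -1/9q^2 + 3p + 1/9q.
Reduce S modulo (g_1, g_2) in that order:
  leading term q^2: no divisor's leading term divides it; move -1/9q^2 to the remainder.
  leading term p: subtract (-1)·g_2 from 3p + 1/9q → -2/9q + 1/3
  leading term q: no divisor's leading term divides it; move -2/9q to the remainder.
  leading term 1: no divisor's leading term divides it; move 1/3 to the remainder.
The remainder -1/9q^2 - 2/9q + 1/3 is nonzero, so it would be added as the next basis element.

S(g_1, g_2) = -1/9q^2 + 3p + 1/9q; remainder on division = -1/9q^2 - 2/9q + 1/3.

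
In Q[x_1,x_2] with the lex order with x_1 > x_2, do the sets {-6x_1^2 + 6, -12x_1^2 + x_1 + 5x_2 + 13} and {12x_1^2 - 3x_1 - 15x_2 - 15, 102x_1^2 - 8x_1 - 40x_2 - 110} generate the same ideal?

Two ideals are equal iff their reduced Gröbner bases coincide (the reduced basis is unique for a fixed ordering).
Buchberger on the first generating set:
f_1 = -6x_1^2 + 6, LT = x_1^2.
f_2 = -12x_1^2 + x_1 + 5x_2 + 13, LT = x_1^2.

S(f_1,f_2): lcm = x_1^2. S = 1/12x_1 + 5/12x_2 + 1/12.
  leading term x_1: no divisor's leading term divides it; move 1/12x_1 to the remainder.
  leading term x_2: no divisor's leading term divides it; move 5/12x_2 to the remainder.
  leading term 1: no divisor's leading term divides it; move 1/12 to the remainder.
  remainder 1/12x_1 + 5/12x_2 + 1/12 ≠ 0; add g_3 = 1/12x_1 + 5/12x_2 + 1/12 to the basis.

S(f_1,g_3): lcm = x_1^2. S = -5x_1x_2 - x_1 - 1.
  leading term x_1x_2: subtract (-60x_2)·g_3 from -5x_1x_2 - x_1 - 1 → -x_1 + 25x_2^2 + 5x_2 - 1
  leading term x_1: subtract (-12)·g_3 from -x_1 + 25x_2^2 + 5x_2 - 1 → 25x_2^2 + 10x_2
  leading term x_2^2: no divisor's leading term divides it; move 25x_2^2 to the remainder.
  leading term x_2: no divisor's leading term divides it; move 10x_2 to the remainder.
  remainder 25x_2^2 + 10x_2 ≠ 0; add g_4 = 25x_2^2 + 10x_2 to the basis.

S(f_2,g_3): lcm = x_1^2. S = -5x_1x_2 - 13/12x_1 - 5/12x_2 - 13/12.
  leading term x_1x_2: subtract (-60x_2)·g_3 from -5x_1x_2 - 13/12x_1 - 5/12x_2 - 13/12 → -13/12x_1 + 25x_2^2 + 55/12x_2 - 13/12
  leading term x_1: subtract (-13)·g_3 from -13/12x_1 + 25x_2^2 + 55/12x_2 - 13/12 → 25x_2^2 + 10x_2
  leading term x_2^2: subtract (1)·g_4 from 25x_2^2 + 10x_2 → 0
  remainder 0.

S(f_1,g_4): leading monomials are coprime, so the S-polynomial reduces to 0 (Buchberger's first criterion).
S(f_2,g_4): leading monomials are coprime, so the S-polynomial reduces to 0 (Buchberger's first criterion).
S(g_3,g_4): leading monomials are coprime, so the S-polynomial reduces to 0 (Buchberger's first criterion).
Every S-polynomial of the final basis reduces to 0, so we have a Gröbner basis.
Inter-reduce: drop elements whose leading term is divisible by another's, tail-reduce, and make monic.
Reduced Gröbner basis: {x_1 + 5x_2 + 1, x_2^2 + 2/5x_2}.

Buchberger on the second generating set:
h_1 = 12x_1^2 - 3x_1 - 15x_2 - 15, LT = x_1^2.
h_2 = 102x_1^2 - 8x_1 - 40x_2 - 110, LT = x_1^2.

S(h_1,h_2): lcm = x_1^2. S = -35/204x_1 - 175/204x_2 - 35/204.
  leading term x_1: no divisor's leading term divides it; move -35/204x_1 to the remainder.
  leading term x_2: no divisor's leading term divides it; move -175/204x_2 to the remainder.
  leading term 1: no divisor's leading term divides it; move -35/204 to the remainder.
  remainder -35/204x_1 - 175/204x_2 - 35/204 ≠ 0; add k_3 = -35/204x_1 - 175/204x_2 - 35/204 to the basis.

S(h_1,k_3): lcm = x_1^2. S = -5x_1x_2 - 5/4x_1 - 5/4x_2 - 5/4.
  leading term x_1x_2: subtract (204/7x_2)·k_3 from -5x_1x_2 - 5/4x_1 - 5/4x_2 - 5/4 → -5/4x_1 + 25x_2^2 + 15/4x_2 - 5/4
  leading term x_1: subtract (51/7)·k_3 from -5/4x_1 + 25x_2^2 + 15/4x_2 - 5/4 → 25x_2^2 + 10x_2
  leading term x_2^2: no divisor's leading term divides it; move 25x_2^2 to the remainder.
  leading term x_2: no divisor's leading term divides it; move 10x_2 to the remainder.
  remainder 25x_2^2 + 10x_2 ≠ 0; add k_4 = 25x_2^2 + 10x_2 to the basis.

S(h_2,k_3): lcm = x_1^2. S = -5x_1x_2 - 55/51x_1 - 20/51x_2 - 55/51.
  leading term x_1x_2: subtract (204/7x_2)·k_3 from -5x_1x_2 - 55/51x_1 - 20/51x_2 - 55/51 → -55/51x_1 + 25x_2^2 + 235/51x_2 - 55/51
  leading term x_1: subtract (44/7)·k_3 from -55/51x_1 + 25x_2^2 + 235/51x_2 - 55/51 → 25x_2^2 + 10x_2
  leading term x_2^2: subtract (1)·k_4 from 25x_2^2 + 10x_2 → 0
  remainder 0.

S(h_1,k_4): leading monomials are coprime, so the S-polynomial reduces to 0 (Buchberger's first criterion).
S(h_2,k_4): leading monomials are coprime, so the S-polynomial reduces to 0 (Buchberger's first criterion).
S(k_3,k_4): leading monomials are coprime, so the S-polynomial reduces to 0 (Buchberger's first criterion).
Every S-polynomial of the final basis reduces to 0, so we have a Gröbner basis.
Inter-reduce: drop elements whose leading term is divisible by another's, tail-reduce, and make monic.
Reduced Gröbner basis: {x_1 + 5x_2 + 1, x_2^2 + 2/5x_2}.

Same reduced basis, so the two generating sets span the same ideal.
The choice of monomial ordering does not affect the verdict — as long as both bases are computed under the same ordering, their equality decides ideal equality.

Yes, the ideals are equal.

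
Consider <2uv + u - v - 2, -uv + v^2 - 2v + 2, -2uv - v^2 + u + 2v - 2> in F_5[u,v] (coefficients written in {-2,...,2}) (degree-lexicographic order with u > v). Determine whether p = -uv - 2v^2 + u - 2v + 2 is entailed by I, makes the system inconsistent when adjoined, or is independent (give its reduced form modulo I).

Adjoining -uv - 2v^2 + u - 2v + 2 makes the ideal the whole ring: the system is inconsistent.

First compute the reduced Gröbner basis of I by Buchberger's algorithm.
f_1 = 2uv + u - v - 2, LT = uv.
f_2 = -uv + v^2 - 2v + 2, LT = uv.
f_3 = -2uv - v^2 + u + 2v - 2, LT = uv.

S(f_1,f_2): lcm = uv. S = v^2 - 2u + 1.
  reduce S modulo (f_1, f_2, f_3):
  remainder v^2 - 2u + 1 ≠ 0; add h_4 = v^2 - 2u + 1 to the basis.

S(f_1,f_3): lcm = uv. S = 2v^2 + u - 2v - 2.
  reduce S modulo (f_1, f_2, f_3, h_4):
  remainder -2v + 1 ≠ 0; add h_5 = -2v + 1 to the basis.

S(f_1,h_4): lcm = uv^2. S = 2u^2 - 2uv + 2v^2 - u - v.
  reduce S modulo (f_1, f_2, f_3, h_4, h_5):
  remainder 2u^2 - u ≠ 0; add h_6 = 2u^2 - u to the basis.

S(f_3,h_4): lcm = uv^2. S = -2v^3 + 2u^2 + 2uv - v^2 - u + v.
  reduce S modulo (f_1, f_2, f_3, h_4, h_5, h_6):
  remainder -u ≠ 0; add h_7 = -u to the basis.

The other S-polynomials (S(f_2,f_3), S(f_2,h_4), S(f_1,h_5), S(f_2,h_5), S(f_3,h_5), S(h_4,h_5), S(f_1,h_6), S(f_2,h_6), S(f_3,h_6), S(h_4,h_6), S(h_5,h_6), S(f_1,h_7), S(f_2,h_7), S(f_3,h_7), S(h_4,h_7), S(h_5,h_7), S(h_6,h_7)) all reduce to 0 modulo the current basis, so we have a Gröbner basis.
Inter-reduce: drop elements whose leading term is divisible by another's, tail-reduce, and make monic.
Reduced Gröbner basis: {u, v + 2}.
Label its elements g_1 = u, g_2 = v + 2.

Reduce p = -uv - 2v^2 + u - 2v + 2 modulo G:
  leading term uv: subtract (-v)·g_1 from -uv - 2v^2 + u - 2v + 2 → -2v^2 + u - 2v + 2
  leading term v^2: subtract (-2v)·g_2 from -2v^2 + u - 2v + 2 → u + 2v + 2
  leading term u: subtract (1)·g_1 from u + 2v + 2 → 2v + 2
  leading term v: subtract (2)·g_2 from 2v + 2 → -2
  leading term 1: no divisor's leading term divides it; move -2 to the remainder.
  normal form = -2.
The normal form is nonzero, so p ∉ I. Since p minus its normal form lies in I, I + (p) = I + (r) where r = -2; decide whether this ideal is the whole ring.
Here r = -2 is a nonzero constant, hence a unit: 1 ∈ I + (p), the Gröbner basis of I + (p) is {1}, and the enlarged system has no common solution — adjoining p is inconsistent.

Ideal membership is decidable via reduction modulo a Gröbner basis.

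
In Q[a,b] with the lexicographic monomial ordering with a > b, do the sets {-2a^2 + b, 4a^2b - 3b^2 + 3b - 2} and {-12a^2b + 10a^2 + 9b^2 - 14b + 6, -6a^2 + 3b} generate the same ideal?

Yes, the ideals are equal.

Equality of ideals is decidable: compute both reduced Gröbner bases (unique for the ordering) and check whether they agree.
Buchberger on the first generating set:
f_1 = -2a^2 + b, LT = a^2.
f_2 = 4a^2b - 3b^2 + 3b - 2, LT = a^2b.

S(f_1,f_2): lcm = a^2b. S = 1/4b^2 - 3/4b + 1/2.
  leading term b^2: no divisor's leading term divides it; move 1/4b^2 to the remainder.
  leading term b: no divisor's leading term divides it; move -3/4b to the remainder.
  leading term 1: no divisor's leading term divides it; move 1/2 to the remainder.
  remainder 1/4b^2 - 3/4b + 1/2 ≠ 0; add g_3 = 1/4b^2 - 3/4b + 1/2 to the basis.

The other S-polynomials (S(f_1,g_3), S(f_2,g_3)) all reduce to 0 modulo the current basis, so we have a Gröbner basis.
Inter-reduce: drop elements whose leading term is divisible by another's, tail-reduce, and make monic.
Reduced Gröbner basis: {a^2 - 1/2b, b^2 - 3b + 2}.

Buchberger on the second generating set:
h_1 = -12a^2b + 10a^2 + 9b^2 - 14b + 6, LT = a^2b.
h_2 = -6a^2 + 3b, LT = a^2.

S(h_1,h_2): lcm = a^2b. S = -5/6a^2 - 1/4b^2 + 7/6b - 1/2.
  leading term a^2: subtract (5/36)·h_2 from -5/6a^2 - 1/4b^2 + 7/6b - 1/2 → -1/4b^2 + 3/4b - 1/2
  leading term b^2: no divisor's leading term divides it; move -1/4b^2 to the remainder.
  leading term b: no divisor's leading term divides it; move 3/4b to the remainder.
  leading term 1: no divisor's leading term divides it; move -1/2 to the remainder.
  remainder -1/4b^2 + 3/4b - 1/2 ≠ 0; add k_3 = -1/4b^2 + 3/4b - 1/2 to the basis.

The other S-polynomials (S(h_1,k_3), S(h_2,k_3)) all reduce to 0 modulo the current basis, so we have a Gröbner basis.
Inter-reduce: drop elements whose leading term is divisible by another's, tail-reduce, and make monic.
Reduced Gröbner basis: {a^2 - 1/2b, b^2 - 3b + 2}.

Same reduced basis, so the two generating sets span the same ideal.
The choice of monomial ordering does not affect the verdict — as long as both bases are computed under the same ordering, their equality decides ideal equality.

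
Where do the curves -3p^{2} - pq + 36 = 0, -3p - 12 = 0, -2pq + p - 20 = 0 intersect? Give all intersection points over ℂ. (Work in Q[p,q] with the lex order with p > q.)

{(-4, 3)}

Compute a lex Gröbner basis by Buchberger's algorithm.
f_1 = -3p^{2} - pq + 36, LT = p^{2}.
f_2 = -3p - 12, LT = p.
f_3 = -2pq + p - 20, LT = pq.

S(f_1,f_2): lcm = p^{2}. S = \tfrac{1}{3}pq - 4p - 12.
  leading term pq: subtract (-\tfrac{1}{9}q)·f_2 from \tfrac{1}{3}pq - 4p - 12 → -4p - \tfrac{4}{3}q - 12
  leading term p: subtract (\tfrac{4}{3})·f_2 from -4p - \tfrac{4}{3}q - 12 → -\tfrac{4}{3}q + 4
  leading term q: no divisor's leading term divides it; move -\tfrac{4}{3}q to the remainder.
  leading term 1: no divisor's leading term divides it; move 4 to the remainder.
  remainder -\tfrac{4}{3}q + 4 ≠ 0; add h_4 = -\tfrac{4}{3}q + 4 to the basis.

The other S-polynomials (S(f_1,f_3), S(f_2,f_3), S(f_1,h_4), S(f_2,h_4), S(f_3,h_4)) all reduce to 0 modulo the current basis, so we have a Gröbner basis.
Inter-reduce: drop elements whose leading term is divisible by another's, tail-reduce, and make monic.
Reduced Gröbner basis: {p + 4, q - 3}.

The lex basis is triangular: the last element involves only q. Solving q - 3 = 0 gives q ∈ {3}; substituting each value into the earlier elements determines the remaining variables.
  q = 3: the earlier basis element becomes p + 4 = 0, giving p = -4 — point (-4, 3).
Substituting each solution back into the original system confirms all equations vanish.
A lex Gröbner basis triangularizes the system, enabling back-substitution.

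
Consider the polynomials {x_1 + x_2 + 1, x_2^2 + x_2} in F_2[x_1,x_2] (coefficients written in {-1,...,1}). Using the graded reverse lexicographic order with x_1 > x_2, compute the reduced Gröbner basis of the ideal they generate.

f_1 = x_1 + x_2 + 1, LT = x_1.
f_2 = x_2^2 + x_2, LT = x_2^2.

The S-polynomials (S(f_1,f_2)) all reduce to 0 modulo the current basis, so we have a Gröbner basis.

G = {x_2^2 + x_2, x_1 + x_2 + 1}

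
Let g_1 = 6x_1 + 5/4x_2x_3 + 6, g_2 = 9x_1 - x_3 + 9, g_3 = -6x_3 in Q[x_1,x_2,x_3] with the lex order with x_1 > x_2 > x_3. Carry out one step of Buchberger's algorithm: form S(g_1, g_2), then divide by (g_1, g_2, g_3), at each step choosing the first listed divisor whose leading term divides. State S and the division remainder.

S(g_1, g_2) = 5/24x_2x_3 + 1/9x_3; remainder on division = 0.

lcm(LM(g_1), LM(g_2)) = x_1.
S = (lcm/LT(g_1))·g_1 − (lcm/LT(g_2))·g_2 = 5/24x_2x_3 + 1/9x_3.
Reduce S modulo (g_1, g_2, g_3) in that order:
  leading term x_2x_3: subtract (-5/144x_2)·g_3 from 5/24x_2x_3 + 1/9x_3 → 1/9x_3
  leading term x_3: subtract (-1/54)·g_3 from 1/9x_3 → 0
The remainder is 0, so this S-polynomial contributes no new basis element.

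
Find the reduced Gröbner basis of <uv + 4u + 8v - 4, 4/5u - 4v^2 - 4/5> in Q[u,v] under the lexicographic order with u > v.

f_1 = uv + 4u + 8v - 4, LT = uv.
f_2 = 4/5u - 4v^2 - 4/5, LT = u.

S(f_1,f_2): lcm = uv. S = 4u + 5v^3 + 9v - 4.
  leading term u: subtract (5)·f_2 from 4u + 5v^3 + 9v - 4 → 5v^3 + 20v^2 + 9v
  leading term v^3: no divisor's leading term divides it; move 5v^3 to the remainder.
  leading term v^2: no divisor's leading term divides it; move 20v^2 to the remainder.
  leading term v: no divisor's leading term divides it; move 9v to the remainder.
  remainder 5v^3 + 20v^2 + 9v ≠ 0; add g_3 = 5v^3 + 20v^2 + 9v to the basis.

S(f_1,g_3): lcm = uv^3. S = -9/5uv + 8v^3 - 4v^2.
  leading term uv: subtract (-9/5)·f_1 from -9/5uv + 8v^3 - 4v^2 → 36/5u + 8v^3 - 4v^2 + 72/5v - 36/5
  leading term u: subtract (9)·f_2 from 36/5u + 8v^3 - 4v^2 + 72/5v - 36/5 → 8v^3 + 32v^2 + 72/5v
  leading term v^3: subtract (8/5)·g_3 from 8v^3 + 32v^2 + 72/5v → 0
  remainder 0.

S(f_2,g_3): leading monomials are coprime, so the S-polynomial reduces to 0 (Buchberger's first criterion).
Every S-polynomial of the final basis reduces to 0, so we have a Gröbner basis.
Inter-reduce: drop elements whose leading term is divisible by another's, tail-reduce, and make monic.

G = {u - 5v^2 - 1, v^3 + 4v^2 + 9/5v}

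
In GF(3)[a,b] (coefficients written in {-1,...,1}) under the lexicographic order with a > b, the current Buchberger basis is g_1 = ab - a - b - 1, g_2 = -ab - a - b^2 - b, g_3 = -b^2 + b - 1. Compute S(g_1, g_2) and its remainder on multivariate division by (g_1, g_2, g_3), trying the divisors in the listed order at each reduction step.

S(g_1, g_2) = a - b^2 + b - 1; remainder on division = a.

lcm(LM(g_1), LM(g_2)) = ab.
S = (lcm/LT(g_1))·g_1 − (lcm/LT(g_2))·g_2 = a - b^2 + b - 1.
Reduce S modulo (g_1, g_2, g_3) in that order:
  leading term a: no divisor's leading term divides it; move a to the remainder.
  leading term b^2: subtract (1)·g_3 from -b^2 + b - 1 → 0
The remainder a is nonzero, so it would be added as the next basis element.
An S-polynomial is built so that the two leading terms cancel; whether anything survives reduction is exactly the Gröbner-basis criterion.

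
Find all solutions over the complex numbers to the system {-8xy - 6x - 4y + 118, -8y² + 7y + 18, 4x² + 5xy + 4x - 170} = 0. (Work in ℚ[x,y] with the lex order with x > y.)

{(5, 2)}

Compute a lex Gröbner basis by Buchberger's algorithm.
f_1 = -8xy - 6x - 4y + 118, LT = xy.
f_2 = -8y² + 7y + 18, LT = y².
f_3 = 4x² + 5xy + 4x - 170, LT = x².

S(f_1,f_2): lcm = xy². S = 13/8xy + 9/4x + ½y² - 59/4y.
  leading term xy: subtract (-13/64)·f_1 from 13/8xy + 9/4x + ½y² - 59/4y → 33/32x + ½y² - 249/16y + 767/32
  leading term x: no divisor's leading term divides it; move 33/32x to the remainder.
  leading term y²: subtract (-1/16)·f_2 from ½y² - 249/16y + 767/32 → -121/8y + 803/32
  leading term y: no divisor's leading term divides it; move -121/8y to the remainder.
  leading term 1: no divisor's leading term divides it; move 803/32 to the remainder.
  remainder 33/32x - 121/8y + 803/32 ≠ 0; add h_4 = 33/32x - 121/8y + 803/32 to the basis.

S(f_1,f_3): lcm = x²y. S = ¾x² - 5/4xy² - ½xy - 59/4x + 85/2y.
  leading term x²: subtract (3/16)·f_3 from ¾x² - 5/4xy² - ½xy - 59/4x + 85/2y → -5/4xy² - 23/16xy - 31/2x + 85/2y + 255/8
  leading term xy²: subtract (5/32y)·f_1 from -5/4xy² - 23/16xy - 31/2x + 85/2y + 255/8 → -½xy - 31/2x + ⅝y² + 385/16y + 255/8
  leading term xy: subtract (1/16)·f_1 from -½xy - 31/2x + ⅝y² + 385/16y + 255/8 → -121/8x + ⅝y² + 389/16y + 49/2
  leading term x: subtract (-44/3)·h_4 from -121/8x + ⅝y² + 389/16y + 49/2 → ⅝y² - 9481/48y + 9421/24
  leading term y²: subtract (-5/64)·f_2 from ⅝y² - 9481/48y + 9421/24 → -37819/192y + 37819/96
  leading term y: no divisor's leading term divides it; move -37819/192y to the remainder.
  leading term 1: no divisor's leading term divides it; move 37819/96 to the remainder.
  remainder -37819/192y + 37819/96 ≠ 0; add h_5 = -37819/192y + 37819/96 to the basis.

The other S-polynomials (S(f_2,f_3), S(f_1,h_4), S(f_2,h_4), S(f_3,h_4), S(f_1,h_5), S(f_2,h_5), S(f_3,h_5), S(h_4,h_5)) all reduce to 0 modulo the current basis, so we have a Gröbner basis.
Inter-reduce: drop elements whose leading term is divisible by another's, tail-reduce, and make monic.
Reduced Gröbner basis: {x - 5, y - 2}.

The lex basis is triangular: the last element involves only y. Solving y - 2 = 0 gives y ∈ {2}; substituting each value into the earlier elements determines the remaining variables.
  y = 2: the earlier basis element becomes x - 5 = 0, giving x = 5 — point (5, 2).
Check: every point annihilates each of the original generators.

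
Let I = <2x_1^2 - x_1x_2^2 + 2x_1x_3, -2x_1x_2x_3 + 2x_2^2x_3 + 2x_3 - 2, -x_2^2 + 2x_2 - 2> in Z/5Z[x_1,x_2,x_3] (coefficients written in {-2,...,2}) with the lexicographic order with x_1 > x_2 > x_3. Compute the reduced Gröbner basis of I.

G = {x_1 + x_3^4 - x_3^3 - 2x_3^2 - 1, x_2 - 2x_3^4 + x_3^2 - 1, x_3^5 + x_3^2 - x_3 + 1}

Buchberger's algorithm terminates because the ascending chain of leading-term ideals stabilizes.

f_1 = 2x_1^2 - x_1x_2^2 + 2x_1x_3, LT = x_1^2.
f_2 = -2x_1x_2x_3 + 2x_2^2x_3 + 2x_3 - 2, LT = x_1x_2x_3.
f_3 = -x_2^2 + 2x_2 - 2, LT = x_2^2.

S(f_1,f_2): lcm = x_1^2x_2x_3. S = 2x_1x_2^3x_3 + x_1x_2^2x_3 + x_1x_2x_3^2 + x_1x_3 - x_1.
  reduce S modulo (f_1, f_2, f_3):
  remainder x_1x_3 - x_1 + 2x_2x_3^2 + 2x_2x_3 - x_3^2 - 2x_3 - 1 ≠ 0; add g_4 = x_1x_3 - x_1 + 2x_2x_3^2 + 2x_2x_3 - x_3^2 - 2x_3 - 1 to the basis.

S(f_2,f_3): lcm = x_1x_2^2x_3. S = 2x_1x_2x_3 - 2x_1x_3 - x_2^3x_3 - x_2x_3 + x_2.
  reduce S modulo (f_1, f_2, f_3, g_4):
  remainder -2x_1 - x_2x_3^2 + x_2 - 2x_3^2 - 2x_3 + 1 ≠ 0; add g_5 = -2x_1 - x_2x_3^2 + x_2 - 2x_3^2 - 2x_3 + 1 to the basis.

S(f_1,g_4): lcm = x_1^2x_3. S = x_1^2 + 2x_1x_2^2x_3 - 2x_1x_2x_3^2 - 2x_1x_2x_3 + 2x_1x_3^2 + 2x_1x_3 + x_1.
  reduce S modulo (f_1, f_2, f_3, g_4, g_5):
  remainder x_2x_3^3 + x_2 + 2x_3^3 + 2x_3^2 + x_3 - 2 ≠ 0; add g_6 = x_2x_3^3 + x_2 + 2x_3^3 + 2x_3^2 + x_3 - 2 to the basis.

S(f_2,g_5): lcm = x_1x_2x_3. S = 2x_2^2x_3^3 + 2x_2^2x_3 - x_2x_3^3 - x_2x_3^2 - 2x_2x_3 - x_3 + 1.
  reduce S modulo (f_1, f_2, f_3, g_4, g_5, g_6):
  remainder -x_2x_3^2 + 2x_2x_3 + 2x_2 - x_3^2 + 2x_3 + 2 ≠ 0; add g_7 = -x_2x_3^2 + 2x_2x_3 + 2x_2 - x_3^2 + 2x_3 + 2 to the basis.

S(g_4,g_6): lcm = x_1x_2x_3^3. S = -x_1x_2x_3^2 - x_1x_2 - 2x_1x_3^3 - 2x_1x_3^2 - x_1x_3 + 2x_1 + 2x_2^2x_3^4 + 2x_2^2x_3^3 - x_2x_3^4 - 2x_2x_3^3 - x_2x_3^2.
  reduce S modulo (f_1, f_2, f_3, g_4, g_5, g_6, g_7):
  remainder x_2x_3 + x_3^3 + 2x_3^2 + 2x_3 + 2 ≠ 0; add g_8 = x_2x_3 + x_3^3 + 2x_3^2 + 2x_3 + 2 to the basis.

S(g_6,g_8): lcm = x_2x_3^3. S = x_2 - x_3^5 - 2x_3^4 + x_3 - 2.
  reduce S modulo (f_1, f_2, f_3, g_4, g_5, g_6, g_7, g_8):
  remainder x_2 - x_3^5 - 2x_3^4 + x_3 - 2 ≠ 0; add g_9 = x_2 - x_3^5 - 2x_3^4 + x_3 - 2 to the basis.

S(g_7,g_8): lcm = x_2x_3^2. S = -2x_2x_3 - 2x_2 - x_3^4 - 2x_3^3 - x_3^2 + x_3 - 2.
  reduce S modulo (f_1, f_2, f_3, g_4, g_5, g_6, g_7, g_8, g_9):
  remainder -2x_3^5 - 2x_3^2 + 2x_3 - 2 ≠ 0; add g_10 = -2x_3^5 - 2x_3^2 + 2x_3 - 2 to the basis.

The other S-polynomials (S(f_1,f_3), S(f_2,g_4), S(f_3,g_4), S(f_1,g_5), S(f_3,g_5), S(g_4,g_5), S(f_1,g_6), S(f_2,g_6), S(f_3,g_6), S(g_5,g_6), S(f_1,g_7), S(f_2,g_7), S(f_3,g_7), S(g_4,g_7), S(g_5,g_7), S(g_6,g_7), S(f_1,g_8), S(f_2,g_8), S(f_3,g_8), S(g_4,g_8), S(g_5,g_8), S(f_1,g_9), S(f_2,g_9), S(f_3,g_9), S(g_4,g_9), S(g_5,g_9), S(g_6,g_9), S(g_7,g_9), S(g_8,g_9), S(f_1,g_10), S(f_2,g_10), S(f_3,g_10), S(g_4,g_10), S(g_5,g_10), S(g_6,g_10), S(g_7,g_10), S(g_8,g_10), S(g_9,g_10)) all reduce to 0 modulo the current basis, so we have a Gröbner basis.
Inter-reduce: drop elements whose leading term is divisible by another's, tail-reduce, and make monic.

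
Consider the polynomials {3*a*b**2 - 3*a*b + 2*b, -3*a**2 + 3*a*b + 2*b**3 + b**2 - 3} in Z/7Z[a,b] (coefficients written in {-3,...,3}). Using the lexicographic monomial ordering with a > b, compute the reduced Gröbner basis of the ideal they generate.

f_1 = 3*a*b**2 - 3*a*b + 2*b, LT = a*b**2.
f_2 = -3*a**2 + 3*a*b + 2*b**3 + b**2 - 3, LT = a**2.

S(f_1,f_2): lcm = a**2*b**2. S = -a**2*b + a*b**3 + 3*a*b + 3*b**5 - 2*b**4 - b**2.
  reduce S modulo (f_1, f_2):
  remainder 3*a*b + 3*b**5 + 2*b**4 + 2*b**3 + 3*b**2 + b ≠ 0; add g_3 = 3*a*b + 3*b**5 + 2*b**4 + 2*b**3 + 3*b**2 + b to the basis.

S(f_1,g_3): lcm = a*b**2. S = -a*b - b**6 - 3*b**5 - 3*b**4 - b**3 + 2*b**2 + 3*b.
  reduce S modulo (f_1, f_2, g_3):
  remainder -b**6 - 2*b**5 + 2*b**3 + 3*b**2 + b ≠ 0; add g_4 = -b**6 - 2*b**5 + 2*b**3 + 3*b**2 + b to the basis.

The other S-polynomials (S(f_2,g_3), S(f_1,g_4), S(f_2,g_4), S(g_3,g_4)) all reduce to 0 modulo the current basis, so we have a Gröbner basis.
Inter-reduce: drop elements whose leading term is divisible by another's, tail-reduce, and make monic.

G = {a**2 + b**5 + 3*b**4 + 3*b**2 - 2*b + 1, a*b + b**5 + 3*b**4 + 3*b**3 + b**2 - 2*b, b**6 + 2*b**5 - 2*b**3 - 3*b**2 - b}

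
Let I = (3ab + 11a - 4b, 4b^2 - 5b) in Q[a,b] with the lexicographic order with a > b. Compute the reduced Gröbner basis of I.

G = {a - 16/59b, b^2 - 5/4b}

f_1 = 3ab + 11a - 4b, LT = ab.
f_2 = 4b^2 - 5b, LT = b^2.

S(f_1,f_2): lcm = ab^2. S = 59/12ab - 4/3b^2.
  leading term ab: subtract (59/36)·f_1 from 59/12ab - 4/3b^2 → -649/36a - 4/3b^2 + 59/9b
  leading term a: no divisor's leading term divides it; move -649/36a to the remainder.
  leading term b^2: subtract (-1/3)·f_2 from -4/3b^2 + 59/9b → 44/9b
  leading term b: no divisor's leading term divides it; move 44/9b to the remainder.
  remainder -649/36a + 44/9b ≠ 0; add g_3 = -649/36a + 44/9b to the basis.

S(f_1,g_3): lcm = ab. S = 11/3a + 16/59b^2 - 4/3b.
  leading term a: subtract (-12/59)·g_3 from 11/3a + 16/59b^2 - 4/3b → 16/59b^2 - 20/59b
  leading term b^2: subtract (4/59)·f_2 from 16/59b^2 - 20/59b → 0
  remainder 0.

S(f_2,g_3): leading monomials are coprime, so the S-polynomial reduces to 0 (Buchberger's first criterion).
Every S-polynomial of the final basis reduces to 0, so we have a Gröbner basis.
Inter-reduce: drop elements whose leading term is divisible by another's, tail-reduce, and make monic.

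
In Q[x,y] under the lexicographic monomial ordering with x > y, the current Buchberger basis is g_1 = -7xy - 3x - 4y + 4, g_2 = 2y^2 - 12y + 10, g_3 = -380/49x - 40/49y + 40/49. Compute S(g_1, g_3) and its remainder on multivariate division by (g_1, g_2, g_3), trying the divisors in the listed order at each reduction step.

S(g_1, g_3) = 3/7x - 2/19y^2 + 90/133y - 4/7; remainder on division = 0.

lcm(LM(g_1), LM(g_3)) = xy.
S = (lcm/LT(g_1))·g_1 − (lcm/LT(g_3))·g_3 = 3/7x - 2/19y^2 + 90/133y - 4/7.
Reduce S modulo (g_1, g_2, g_3) in that order:
  leading term x: subtract (-21/380)·g_3 from 3/7x - 2/19y^2 + 90/133y - 4/7 → -2/19y^2 + 12/19y - 10/19
  leading term y^2: subtract (-1/19)·g_2 from -2/19y^2 + 12/19y - 10/19 → 0
The remainder is 0, so this S-polynomial contributes no new basis element.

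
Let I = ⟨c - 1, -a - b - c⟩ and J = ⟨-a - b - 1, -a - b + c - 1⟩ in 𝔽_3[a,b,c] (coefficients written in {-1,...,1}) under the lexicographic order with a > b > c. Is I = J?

Equality of ideals is decidable: compute both reduced Gröbner bases (unique for the ordering) and check whether they agree.
Buchberger on the first generating set:
f_1 = c - 1, LT = c.
f_2 = -a - b - c, LT = a.

The S-polynomials (S(f_1,f_2)) all reduce to 0 modulo the current basis, so we have a Gröbner basis.
Inter-reduce: drop elements whose leading term is divisible by another's, tail-reduce, and make monic.
Reduced Gröbner basis: {a + b + 1, c - 1}.

Buchberger on the second generating set:
h_1 = -a - b - 1, LT = a.
h_2 = -a - b + c - 1, LT = a.

S(h_1,h_2): lcm = a. S = c.
  reduce S modulo (h_1, h_2):
  remainder c ≠ 0; add k_3 = c to the basis.

The other S-polynomials (S(h_1,k_3), S(h_2,k_3)) all reduce to 0 modulo the current basis, so we have a Gröbner basis.
Inter-reduce: drop elements whose leading term is divisible by another's, tail-reduce, and make monic.
Reduced Gröbner basis: {a + b + 1, c}.

These differ, so the ideals are not equal.

No, the ideals differ.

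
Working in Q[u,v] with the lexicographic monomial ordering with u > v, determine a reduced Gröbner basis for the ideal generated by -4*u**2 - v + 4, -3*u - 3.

f_1 = -4*u**2 - v + 4, LT = u**2.
f_2 = -3*u - 3, LT = u.

S(f_1,f_2): lcm = u**2. S = -u + 1/4*v - 1.
  reduce S modulo (f_1, f_2):
  remainder 1/4*v ≠ 0; add g_3 = 1/4*v to the basis.

The other S-polynomials (S(f_1,g_3), S(f_2,g_3)) all reduce to 0 modulo the current basis, so we have a Gröbner basis.
Inter-reduce: drop elements whose leading term is divisible by another's, tail-reduce, and make monic.

G = {u + 1, v}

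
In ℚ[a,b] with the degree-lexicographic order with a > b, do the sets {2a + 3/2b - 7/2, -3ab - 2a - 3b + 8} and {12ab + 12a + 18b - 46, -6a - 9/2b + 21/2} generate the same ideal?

Since reduced Gröbner bases are canonical representatives of ideals under a given ordering, it suffices to compute and compare them.
Buchberger on the first generating set:
f_1 = 2a + 3/2b - 7/2, LT = a.
f_2 = -3ab - 2a - 3b + 8, LT = ab.

S(f_1,f_2): lcm = ab. S = ¾b² - ⅔a - 11/4b + 8/3.
  reduce S modulo (f_1, f_2):
  remainder ¾b² - 9/4b + 3/2 ≠ 0; add g_3 = ¾b² - 9/4b + 3/2 to the basis.

The other S-polynomials (S(f_1,g_3), S(f_2,g_3)) all reduce to 0 modulo the current basis, so we have a Gröbner basis.
Inter-reduce: drop elements whose leading term is divisible by another's, tail-reduce, and make monic.
Reduced Gröbner basis: {b² - 3b + 2, a + ¾b - 7/4}.

Buchberger on the second generating set:
h_1 = 12ab + 12a + 18b - 46, LT = ab.
h_2 = -6a - 9/2b + 21/2, LT = a.

S(h_1,h_2): lcm = ab. S = -¾b² + a + 13/4b - 23/6.
  reduce S modulo (h_1, h_2):
  remainder -¾b² + 5/2b - 25/12 ≠ 0; add k_3 = -¾b² + 5/2b - 25/12 to the basis.

The other S-polynomials (S(h_1,k_3), S(h_2,k_3)) all reduce to 0 modulo the current basis, so we have a Gröbner basis.
Inter-reduce: drop elements whose leading term is divisible by another's, tail-reduce, and make monic.
Reduced Gröbner basis: {b² - 10/3b + 25/9, a + ¾b - 7/4}.

Since the reduced bases disagree, the two ideals are not the same.
The choice of monomial ordering does not affect the verdict — as long as both bases are computed under the same ordering, their equality decides ideal equality.

No, the ideals differ.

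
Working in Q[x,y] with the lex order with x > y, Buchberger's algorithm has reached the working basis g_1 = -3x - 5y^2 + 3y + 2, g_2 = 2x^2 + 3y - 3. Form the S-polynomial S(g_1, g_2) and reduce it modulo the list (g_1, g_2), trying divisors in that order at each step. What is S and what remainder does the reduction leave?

lcm(LM(g_1), LM(g_2)) = x^2.
S = (lcm/LT(g_1))·g_1 − (lcm/LT(g_2))·g_2 = 5/3xy^2 - xy - 2/3x - 3/2y + 3/2.
Reduce S modulo (g_1, g_2) in that order:
  leading term xy^2: subtract (-5/9y^2)·g_1 from 5/3xy^2 - xy - 2/3x - 3/2y + 3/2 → -xy - 2/3x - 25/9y^4 + 5/3y^3 + 10/9y^2 - 3/2y + 3/2
  leading term xy: subtract (1/3y)·g_1 from -xy - 2/3x - 25/9y^4 + 5/3y^3 + 10/9y^2 - 3/2y + 3/2 → -2/3x - 25/9y^4 + 10/3y^3 + 1/9y^2 - 13/6y + 3/2
  leading term x: subtract (2/9)·g_1 from -2/3x - 25/9y^4 + 10/3y^3 + 1/9y^2 - 13/6y + 3/2 → -25/9y^4 + 10/3y^3 + 11/9y^2 - 17/6y + 19/18
  leading term y^4: no divisor's leading term divides it; move -25/9y^4 to the remainder.
  leading term y^3: no divisor's leading term divides it; move 10/3y^3 to the remainder.
  leading term y^2: no divisor's leading term divides it; move 11/9y^2 to the remainder.
  leading term y: no divisor's leading term divides it; move -17/6y to the remainder.
  leading term 1: no divisor's leading term divides it; move 19/18 to the remainder.
The remainder -25/9y^4 + 10/3y^3 + 11/9y^2 - 17/6y + 19/18 is nonzero, so it would be added as the next basis element.

S(g_1, g_2) = 5/3xy^2 - xy - 2/3x - 3/2y + 3/2; remainder on division = -25/9y^4 + 10/3y^3 + 11/9y^2 - 17/6y + 19/18.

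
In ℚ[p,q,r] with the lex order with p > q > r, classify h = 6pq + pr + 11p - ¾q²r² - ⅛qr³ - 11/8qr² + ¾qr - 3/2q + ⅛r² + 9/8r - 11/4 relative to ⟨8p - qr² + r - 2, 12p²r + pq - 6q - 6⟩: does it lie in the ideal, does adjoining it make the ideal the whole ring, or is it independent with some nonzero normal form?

First compute the reduced Gröbner basis of I by Buchberger's algorithm.
f_1 = 8p - qr² + r - 2, LT = p.
f_2 = 12p²r + pq - 6q - 6, LT = p²r.

S(f_1,f_2): lcm = p²r. S = -⅛pqr³ - 1/12pq + ⅛pr² - ¼pr + ½q + ½.
  reduce S modulo (f_1, f_2):
  remainder -1/64q²r⁵ - 1/96q²r² + 1/32qr⁴ - 1/16qr³ + 1/96qr + 23/48q - 1/64r³ + 1/16r² - 1/16r + ½ ≠ 0; add k_3 = -1/64q²r⁵ - 1/96q²r² + 1/32qr⁴ - 1/16qr³ + 1/96qr + 23/48q - 1/64r³ + 1/16r² - 1/16r + ½ to the basis.

The other S-polynomials (S(f_1,k_3), S(f_2,k_3)) all reduce to 0 modulo the current basis, so we have a Gröbner basis.
Inter-reduce: drop elements whose leading term is divisible by another's, tail-reduce, and make monic.
Reduced Gröbner basis: {p - ⅛qr² + ⅛r - ¼, q²r⁵ + ⅔q²r² - 2qr⁴ + 4qr³ - ⅔qr - 92/3q + r³ - 4r² + 4r - 32}.
Label its elements g_1 = p - ⅛qr² + ⅛r - ¼, g_2 = q²r⁵ + ⅔q²r² - 2qr⁴ + 4qr³ - ⅔qr - 92/3q + r³ - 4r² + 4r - 32.

Reduce h = 6pq + pr + 11p - ¾q²r² - ⅛qr³ - 11/8qr² + ¾qr - 3/2q + ⅛r² + 9/8r - 11/4 modulo G:
  leading term pq: subtract (6q)·g_1 from 6pq + pr + 11p - ¾q²r² - ⅛qr³ - 11/8qr² + ¾qr - 3/2q + ⅛r² + 9/8r - 11/4 → pr + 11p - ⅛qr³ - 11/8qr² + ⅛r² + 9/8r - 11/4
  leading term pr: subtract (r)·g_1 from pr + 11p - ⅛qr³ - 11/8qr² + ⅛r² + 9/8r - 11/4 → 11p - 11/8qr² + 11/8r - 11/4
  leading term p: subtract (11)·g_1 from 11p - 11/8qr² + 11/8r - 11/4 → 0
  normal form = 0.
Since the normal form is 0, h ∈ I.

6pq + pr + 11p - ¾q²r² - ⅛qr³ - 11/8qr² + ¾qr - 3/2q + ⅛r² + 9/8r - 11/4 lies in I (it reduces to 0).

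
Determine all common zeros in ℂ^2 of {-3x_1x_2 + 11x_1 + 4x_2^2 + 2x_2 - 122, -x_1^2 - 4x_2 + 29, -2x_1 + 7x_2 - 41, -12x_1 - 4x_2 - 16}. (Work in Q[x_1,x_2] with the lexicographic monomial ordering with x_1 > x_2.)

Compute a lex Gröbner basis by Buchberger's algorithm.
f_1 = -3x_1x_2 + 11x_1 + 4x_2^2 + 2x_2 - 122, LT = x_1x_2.
f_2 = -x_1^2 - 4x_2 + 29, LT = x_1^2.
f_3 = -2x_1 + 7x_2 - 41, LT = x_1.
f_4 = -12x_1 - 4x_2 - 16, LT = x_1.

S(f_1,f_2): lcm = x_1^2x_2. S = -11/3x_1^2 - 4/3x_1x_2^2 - 2/3x_1x_2 + 122/3x_1 - 4x_2^2 + 29x_2.
  leading term x_1^2: subtract (11/3)·f_2 from -11/3x_1^2 - 4/3x_1x_2^2 - 2/3x_1x_2 + 122/3x_1 - 4x_2^2 + 29x_2 → -4/3x_1x_2^2 - 2/3x_1x_2 + 122/3x_1 - 4x_2^2 + 131/3x_2 - 319/3
  leading term x_1x_2^2: subtract (4/9x_2)·f_1 from -4/3x_1x_2^2 - 2/3x_1x_2 + 122/3x_1 - 4x_2^2 + 131/3x_2 - 319/3 → -50/9x_1x_2 + 122/3x_1 - 16/9x_2^3 - 44/9x_2^2 + 881/9x_2 - 319/3
  leading term x_1x_2: subtract (50/27)·f_1 from -50/9x_1x_2 + 122/3x_1 - 16/9x_2^3 - 44/9x_2^2 + 881/9x_2 - 319/3 → 548/27x_1 - 16/9x_2^3 - 332/27x_2^2 + 2543/27x_2 + 3229/27
  leading term x_1: subtract (-274/27)·f_3 from 548/27x_1 - 16/9x_2^3 - 332/27x_2^2 + 2543/27x_2 + 3229/27 → -16/9x_2^3 - 332/27x_2^2 + 1487/9x_2 - 8005/27
  leading term x_2^3: no divisor's leading term divides it; move -16/9x_2^3 to the remainder.
  leading term x_2^2: no divisor's leading term divides it; move -332/27x_2^2 to the remainder.
  leading term x_2: no divisor's leading term divides it; move 1487/9x_2 to the remainder.
  leading term 1: no divisor's leading term divides it; move -8005/27 to the remainder.
  remainder -16/9x_2^3 - 332/27x_2^2 + 1487/9x_2 - 8005/27 ≠ 0; add h_5 = -16/9x_2^3 - 332/27x_2^2 + 1487/9x_2 - 8005/27 to the basis.

S(f_1,f_3): lcm = x_1x_2. S = -11/3x_1 + 13/6x_2^2 - 127/6x_2 + 122/3.
  leading term x_1: subtract (11/6)·f_3 from -11/3x_1 + 13/6x_2^2 - 127/6x_2 + 122/3 → 13/6x_2^2 - 34x_2 + 695/6
  leading term x_2^2: no divisor's leading term divides it; move 13/6x_2^2 to the remainder.
  leading term x_2: no divisor's leading term divides it; move -34x_2 to the remainder.
  leading term 1: no divisor's leading term divides it; move 695/6 to the remainder.
  remainder 13/6x_2^2 - 34x_2 + 695/6 ≠ 0; add h_6 = 13/6x_2^2 - 34x_2 + 695/6 to the basis.

S(f_1,f_4): lcm = x_1x_2. S = -11/3x_1 - 5/3x_2^2 - 2x_2 + 122/3.
  leading term x_1: subtract (11/6)·f_3 from -11/3x_1 - 5/3x_2^2 - 2x_2 + 122/3 → -5/3x_2^2 - 89/6x_2 + 695/6
  leading term x_2^2: subtract (-10/13)·h_6 from -5/3x_2^2 - 89/6x_2 + 695/6 → -3197/78x_2 + 15985/78
  leading term x_2: no divisor's leading term divides it; move -3197/78x_2 to the remainder.
  leading term 1: no divisor's leading term divides it; move 15985/78 to the remainder.
  remainder -3197/78x_2 + 15985/78 ≠ 0; add h_7 = -3197/78x_2 + 15985/78 to the basis.

The other S-polynomials (S(f_2,f_3), S(f_2,f_4), S(f_3,f_4), S(f_1,h_5), S(f_2,h_5), S(f_3,h_5), S(f_4,h_5), S(f_1,h_6), S(f_2,h_6), S(f_3,h_6), S(f_4,h_6), S(h_5,h_6), S(f_1,h_7), S(f_2,h_7), S(f_3,h_7), S(f_4,h_7), S(h_5,h_7), S(h_6,h_7)) all reduce to 0 modulo the current basis, so we have a Gröbner basis.
Inter-reduce: drop elements whose leading term is divisible by another's, tail-reduce, and make monic.
Reduced Gröbner basis: {x_1 + 3, x_2 - 5}.

Elimination: the polynomial x_2 - 5 lies in the elimination ideal for x_2, so x_2 ∈ {5}. For each such x_2, the remaining basis elements (now univariate) give the rest of the solution.
  x_2 = 5: the earlier basis element becomes x_1 + 3 = 0, giving x_1 = -3 — point (-3, 5).
Substituting each solution back into the original system confirms all equations vanish.
This is the nonlinear analogue of row-reducing a linear system.

{(-3, 5)}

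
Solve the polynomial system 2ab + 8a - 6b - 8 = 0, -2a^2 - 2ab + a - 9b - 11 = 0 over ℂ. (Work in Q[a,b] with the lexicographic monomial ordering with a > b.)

Compute a lex Gröbner basis by Buchberger's algorithm.
f_1 = 2ab + 8a - 6b - 8, LT = ab.
f_2 = -2a^2 - 2ab + a - 9b - 11, LT = a^2.

S(f_1,f_2): lcm = a^2b. S = 4a^2 - ab^2 - 5/2ab - 4a - 9/2b^2 - 11/2b.
  leading term a^2: subtract (-2)·f_2 from 4a^2 - ab^2 - 5/2ab - 4a - 9/2b^2 - 11/2b → -ab^2 - 13/2ab - 2a - 9/2b^2 - 47/2b - 22
  leading term ab^2: subtract (-1/2b)·f_1 from -ab^2 - 13/2ab - 2a - 9/2b^2 - 47/2b - 22 → -5/2ab - 2a - 15/2b^2 - 55/2b - 22
  leading term ab: subtract (-5/4)·f_1 from -5/2ab - 2a - 15/2b^2 - 55/2b - 22 → 8a - 15/2b^2 - 35b - 32
  leading term a: no divisor's leading term divides it; move 8a to the remainder.
  leading term b^2: no divisor's leading term divides it; move -15/2b^2 to the remainder.
  leading term b: no divisor's leading term divides it; move -35b to the remainder.
  leading term 1: no divisor's leading term divides it; move -32 to the remainder.
  remainder 8a - 15/2b^2 - 35b - 32 ≠ 0; add h_3 = 8a - 15/2b^2 - 35b - 32 to the basis.

S(f_1,h_3): lcm = ab. S = 4a + 15/16b^3 + 35/8b^2 + b - 4.
  leading term a: subtract (1/2)·h_3 from 4a + 15/16b^3 + 35/8b^2 + b - 4 → 15/16b^3 + 65/8b^2 + 37/2b + 12
  leading term b^3: no divisor's leading term divides it; move 15/16b^3 to the remainder.
  leading term b^2: no divisor's leading term divides it; move 65/8b^2 to the remainder.
  leading term b: no divisor's leading term divides it; move 37/2b to the remainder.
  leading term 1: no divisor's leading term divides it; move 12 to the remainder.
  remainder 15/16b^3 + 65/8b^2 + 37/2b + 12 ≠ 0; add h_4 = 15/16b^3 + 65/8b^2 + 37/2b + 12 to the basis.

The other S-polynomials (S(f_2,h_3), S(f_1,h_4), S(f_2,h_4), S(h_3,h_4)) all reduce to 0 modulo the current basis, so we have a Gröbner basis.
Inter-reduce: drop elements whose leading term is divisible by another's, tail-reduce, and make monic.
Reduced Gröbner basis: {a - 15/16b^2 - 35/8b - 4, b^3 + 26/3b^2 + 296/15b + 64/5}.

From the last basis element, b^3 + 26/3b^2 + 296/15b + 64/5 = 0, so b takes values in {-2, -10/3 - 2*sqrt(265)/15, -10/3 + 2*sqrt(265)/15}. Each choice, substituted upward through the basis, yields the corresponding point(s) of the solution set.
  b = -2: the earlier basis element becomes a + 1 = 0, giving a = -1 — point (-1, -2).
  b = -10/3 - 2*sqrt(265)/15: the earlier basis element becomes a - 17/4 - sqrt(265)/4 = 0, giving a = sqrt(265)/4 + 17/4 — point (sqrt(265)/4 + 17/4, -10/3 - 2*sqrt(265)/15).
  b = -10/3 + 2*sqrt(265)/15: the earlier basis element becomes a - 17/4 + sqrt(265)/4 = 0, giving a = 17/4 - sqrt(265)/4 — point (17/4 - sqrt(265)/4, -10/3 + 2*sqrt(265)/15).
Each listed point satisfies every original equation (direct substitution).
A lex Gröbner basis triangularizes the system, enabling back-substitution.

{(-1, -2), (sqrt(265)/4 + 17/4, -10/3 - 2*sqrt(265)/15), (17/4 - sqrt(265)/4, -10/3 + 2*sqrt(265)/15)}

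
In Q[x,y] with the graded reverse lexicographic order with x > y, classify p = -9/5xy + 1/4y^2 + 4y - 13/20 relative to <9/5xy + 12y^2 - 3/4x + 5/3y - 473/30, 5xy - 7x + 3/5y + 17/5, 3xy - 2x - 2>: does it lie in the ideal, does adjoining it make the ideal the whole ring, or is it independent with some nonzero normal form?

First compute the reduced Gröbner basis of I by Buchberger's algorithm.
f_1 = 9/5xy + 12y^2 - 3/4x + 5/3y - 473/30, LT = xy.
f_2 = 5xy - 7x + 3/5y + 17/5, LT = xy.
f_3 = 3xy - 2x - 2, LT = xy.

S(f_1,f_2): lcm = xy. S = 20/3y^2 + 59/60x + 544/675y - 12743/1350.
  reduce S modulo (f_1, f_2, f_3):
  remainder 20/3y^2 + 59/60x + 544/675y - 12743/1350 ≠ 0; add h_4 = 20/3y^2 + 59/60x + 544/675y - 12743/1350 to the basis.

S(f_1,f_3): lcm = xy. S = 20/3y^2 + 1/4x + 25/27y - 437/54.
  reduce S modulo (f_1, f_2, f_3, h_4):
  remainder -11/15x + 3/25y + 101/75 ≠ 0; add h_5 = -11/15x + 3/25y + 101/75 to the basis.

S(f_1,h_4): lcm = xy^2. S = 20/3y^3 - 59/400x^2 - 2419/4500xy + 25/27y^2 + 12743/9000x - 473/54y.
  reduce S modulo (f_1, f_2, f_3, h_4, h_5):
  remainder 412257/605000y - 412257/605000 ≠ 0; add h_6 = 412257/605000y - 412257/605000 to the basis.

The other S-polynomials (S(f_2,f_3), S(f_2,h_4), S(f_3,h_4), S(f_1,h_5), S(f_2,h_5), S(f_3,h_5), S(h_4,h_5), S(f_1,h_6), S(f_2,h_6), S(f_3,h_6), S(h_4,h_6), S(h_5,h_6)) all reduce to 0 modulo the current basis, so we have a Gröbner basis.
Inter-reduce: drop elements whose leading term is divisible by another's, tail-reduce, and make monic.
Reduced Gröbner basis: {x - 2, y - 1}.
Label its elements g_1 = x - 2, g_2 = y - 1.

Reduce p = -9/5xy + 1/4y^2 + 4y - 13/20 modulo G:
  leading term xy: subtract (-9/5y)·g_1 from -9/5xy + 1/4y^2 + 4y - 13/20 → 1/4y^2 + 2/5y - 13/20
  leading term y^2: subtract (1/4y)·g_2 from 1/4y^2 + 2/5y - 13/20 → 13/20y - 13/20
  leading term y: subtract (13/20)·g_2 from 13/20y - 13/20 → 0
  normal form = 0.
Since the normal form is 0, p ∈ I.

-9/5xy + 1/4y^2 + 4y - 13/20 lies in I (it reduces to 0).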